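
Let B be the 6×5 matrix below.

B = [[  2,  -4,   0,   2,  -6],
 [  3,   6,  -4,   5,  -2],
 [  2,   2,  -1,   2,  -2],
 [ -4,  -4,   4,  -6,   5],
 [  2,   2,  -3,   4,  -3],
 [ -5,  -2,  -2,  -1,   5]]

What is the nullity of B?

Row reduce to echelon form.
R2 ← R2 − (3/2)·R1: [0, 12, -4, 2, 7]
R3 ← R3 − R1: [0, 6, -1, 0, 4]
R4 ← R4 + (2)·R1: [0, -12, 4, -2, -7]
R5 ← R5 − R1: [0, 6, -3, 2, 3]
R6 ← R6 + (5/2)·R1: [0, -12, -2, 4, -10]
R3 ← R3 − (1/2)·R2: [0, 0, 1, -1, 1/2]
R4 ← R4 + R2: [0, 0, 0, 0, 0]
R5 ← R5 − (1/2)·R2: [0, 0, -1, 1, -1/2]
R6 ← R6 + R2: [0, 0, -6, 6, -3]
R5 ← R5 + R3: [0, 0, 0, 0, 0]
R6 ← R6 + (6)·R3: [0, 0, 0, 0, 0]
3 nonzero rows, so rank(B) = 3.
B has 5 columns; by rank–nullity, nullity = 5 − 3 = 2.

2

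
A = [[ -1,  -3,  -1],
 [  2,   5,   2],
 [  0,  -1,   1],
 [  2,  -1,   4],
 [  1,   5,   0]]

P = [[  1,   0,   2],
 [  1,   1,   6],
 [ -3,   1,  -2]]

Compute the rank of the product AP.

2

First compute AP:
[[ -1,  -4, -18],
 [  1,   7,  30],
 [ -4,   0,  -8],
 [-11,   3, -10],
 [  6,   5,  32]]
Now row reduce the product.
R2 ← R2 + R1: [0, 3, 12]
R3 ← R3 − (4)·R1: [0, 16, 64]
R4 ← R4 − (11)·R1: [0, 47, 188]
R5 ← R5 + (6)·R1: [0, -19, -76]
R3 ← R3 − (16/3)·R2: [0, 0, 0]
R4 ← R4 − (47/3)·R2: [0, 0, 0]
R5 ← R5 + (19/3)·R2: [0, 0, 0]
2 nonzero rows, so rank(AP) = 2.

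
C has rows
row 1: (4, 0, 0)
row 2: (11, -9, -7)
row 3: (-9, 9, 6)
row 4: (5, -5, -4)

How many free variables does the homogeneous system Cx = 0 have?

0

Row reduce to echelon form.
R2 ← R2 − (11/4)·R1: [0, -9, -7]
R3 ← R3 + (9/4)·R1: [0, 9, 6]
R4 ← R4 − (5/4)·R1: [0, -5, -4]
R3 ← R3 + R2: [0, 0, -1]
R4 ← R4 − (5/9)·R2: [0, 0, -1/9]
R4 ← R4 − (1/9)·R3: [0, 0, 0]
3 nonzero rows, so rank(C) = 3.
C has 3 columns; by rank–nullity, nullity = 3 − 3 = 0.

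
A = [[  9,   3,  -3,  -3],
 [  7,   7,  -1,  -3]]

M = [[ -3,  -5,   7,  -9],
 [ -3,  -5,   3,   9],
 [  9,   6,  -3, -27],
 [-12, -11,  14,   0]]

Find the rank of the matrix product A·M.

2

First compute AM:
[[-27, -45,  39,  27],
 [-15, -43,  31,  27]]
Now row reduce the product.
R2 ← R2 − (5/9)·R1: [0, -18, 28/3, 12]
2 nonzero rows, so rank(AM) = 2.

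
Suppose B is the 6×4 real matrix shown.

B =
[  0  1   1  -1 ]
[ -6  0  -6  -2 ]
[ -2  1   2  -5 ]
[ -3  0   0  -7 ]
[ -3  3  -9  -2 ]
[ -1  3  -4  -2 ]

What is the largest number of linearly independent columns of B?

Row reduce to echelon form.
Swap R1 ↔ R2
R3 ← R3 − (1/3)·R1: [0, 1, 4, -13/3]
R4 ← R4 − (1/2)·R1: [0, 0, 3, -6]
R5 ← R5 − (1/2)·R1: [0, 3, -6, -1]
R6 ← R6 − (1/6)·R1: [0, 3, -3, -5/3]
R3 ← R3 − R2: [0, 0, 3, -10/3]
R5 ← R5 − (3)·R2: [0, 0, -9, 2]
R6 ← R6 − (3)·R2: [0, 0, -6, 4/3]
R4 ← R4 − R3: [0, 0, 0, -8/3]
R5 ← R5 + (3)·R3: [0, 0, 0, -8]
R6 ← R6 + (2)·R3: [0, 0, 0, -16/3]
R5 ← R5 − (3)·R4: [0, 0, 0, 0]
R6 ← R6 − (2)·R4: [0, 0, 0, 0]
Echelon form has 4 nonzero rows, so rank(B) = 4.
The rank gives the maximum number of linearly independent columns: 4.

4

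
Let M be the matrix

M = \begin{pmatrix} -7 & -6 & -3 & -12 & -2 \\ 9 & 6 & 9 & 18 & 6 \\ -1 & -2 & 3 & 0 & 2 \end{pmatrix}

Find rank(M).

Row reduce to echelon form.
R2 ← R2 + (9/7)·R1: [0, -12/7, 36/7, 18/7, 24/7]
R3 ← R3 − (1/7)·R1: [0, -8/7, 24/7, 12/7, 16/7]
R3 ← R3 − (2/3)·R2: [0, 0, 0, 0, 0]
Echelon form has 2 nonzero rows, so rank(M) = 2.

2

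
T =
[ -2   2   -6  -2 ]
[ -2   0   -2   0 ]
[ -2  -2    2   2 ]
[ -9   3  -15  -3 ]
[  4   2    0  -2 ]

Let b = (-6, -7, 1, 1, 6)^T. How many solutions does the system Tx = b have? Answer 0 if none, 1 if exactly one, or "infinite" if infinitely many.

0

Row reduce the augmented matrix [T | b].
R2 ← R2 − R1: [0, -2, 4, 2, -1]
R3 ← R3 − R1: [0, -4, 8, 4, 7]
R4 ← R4 − (9/2)·R1: [0, -6, 12, 6, 28]
R5 ← R5 + (2)·R1: [0, 6, -12, -6, -6]
R3 ← R3 − (2)·R2: [0, 0, 0, 0, 9]
R4 ← R4 − (3)·R2: [0, 0, 0, 0, 31]
R5 ← R5 + (3)·R2: [0, 0, 0, 0, -9]
R4 ← R4 − (31/9)·R3: [0, 0, 0, 0, 0]
R5 ← R5 + R3: [0, 0, 0, 0, 0]
The echelon form has 3 nonzero rows; the last pivot sits in the augmented column, so rank(T) = 2 but rank([T|b]) = 3.
Since the ranks differ, the system is inconsistent.
It has no solutions.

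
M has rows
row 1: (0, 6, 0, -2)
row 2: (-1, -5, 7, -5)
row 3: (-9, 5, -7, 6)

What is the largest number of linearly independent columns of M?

3

Row reduce to echelon form.
Swap R1 ↔ R2
R3 ← R3 − (9)·R1: [0, 50, -70, 51]
R3 ← R3 − (25/3)·R2: [0, 0, -70, 203/3]
Echelon form has 3 nonzero rows, so rank(M) = 3.
The rank gives the maximum number of linearly independent columns: 3.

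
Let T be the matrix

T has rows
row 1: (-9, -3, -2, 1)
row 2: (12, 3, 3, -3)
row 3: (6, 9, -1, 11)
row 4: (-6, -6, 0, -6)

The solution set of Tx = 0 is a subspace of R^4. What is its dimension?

2

Row reduce to echelon form.
R2 ← R2 + (4/3)·R1: [0, -1, 1/3, -5/3]
R3 ← R3 + (2/3)·R1: [0, 7, -7/3, 35/3]
R4 ← R4 − (2/3)·R1: [0, -4, 4/3, -20/3]
R3 ← R3 + (7)·R2: [0, 0, 0, 0]
R4 ← R4 − (4)·R2: [0, 0, 0, 0]
2 nonzero rows, so rank(T) = 2.
T has 4 columns; by rank–nullity, nullity = 4 − 2 = 2.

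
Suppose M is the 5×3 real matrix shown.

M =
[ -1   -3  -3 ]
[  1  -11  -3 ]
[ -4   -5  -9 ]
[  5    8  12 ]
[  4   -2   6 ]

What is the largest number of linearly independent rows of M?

2

Row reduce to echelon form.
R2 ← R2 + R1: [0, -14, -6]
R3 ← R3 − (4)·R1: [0, 7, 3]
R4 ← R4 + (5)·R1: [0, -7, -3]
R5 ← R5 + (4)·R1: [0, -14, -6]
R3 ← R3 + (1/2)·R2: [0, 0, 0]
R4 ← R4 − (1/2)·R2: [0, 0, 0]
R5 ← R5 − R2: [0, 0, 0]
Echelon form has 2 nonzero rows, so rank(M) = 2.
The rank gives the maximum number of linearly independent rows: 2.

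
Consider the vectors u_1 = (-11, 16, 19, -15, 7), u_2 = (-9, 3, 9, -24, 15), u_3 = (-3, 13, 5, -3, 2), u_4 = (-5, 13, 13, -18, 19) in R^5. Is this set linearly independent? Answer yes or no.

yes

Form the matrix with these vectors as rows and row reduce.
R2 ← R2 − (9/11)·R1: [0, -111/11, -72/11, -129/11, 102/11]
R3 ← R3 − (3/11)·R1: [0, 95/11, -2/11, 12/11, 1/11]
R4 ← R4 − (5/11)·R1: [0, 63/11, 48/11, -123/11, 174/11]
R3 ← R3 + (95/111)·R2: [0, 0, -214/37, -331/37, 297/37]
R4 ← R4 + (21/37)·R2: [0, 0, 24/37, -660/37, 780/37]
R4 ← R4 + (12/107)·R3: [0, 0, 0, -2016/107, 2352/107]
4 nonzero rows, so the 4 vectors span a space of dimension 4.
Since 4 = 4, the vectors are linearly independent.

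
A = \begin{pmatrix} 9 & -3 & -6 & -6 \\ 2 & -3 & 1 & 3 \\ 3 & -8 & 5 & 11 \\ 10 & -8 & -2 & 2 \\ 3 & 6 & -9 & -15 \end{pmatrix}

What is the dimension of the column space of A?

2

Row reduce to echelon form.
R2 ← R2 − (2/9)·R1: [0, -7/3, 7/3, 13/3]
R3 ← R3 − (1/3)·R1: [0, -7, 7, 13]
R4 ← R4 − (10/9)·R1: [0, -14/3, 14/3, 26/3]
R5 ← R5 − (1/3)·R1: [0, 7, -7, -13]
R3 ← R3 − (3)·R2: [0, 0, 0, 0]
R4 ← R4 − (2)·R2: [0, 0, 0, 0]
R5 ← R5 + (3)·R2: [0, 0, 0, 0]
Echelon form has 2 nonzero rows, so rank(A) = 2.
The column space has dimension equal to the rank: 2.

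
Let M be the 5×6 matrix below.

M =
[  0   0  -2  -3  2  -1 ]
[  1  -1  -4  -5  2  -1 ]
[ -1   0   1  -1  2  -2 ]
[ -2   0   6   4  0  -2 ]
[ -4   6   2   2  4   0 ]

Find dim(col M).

Row reduce to echelon form.
Swap R1 ↔ R2
R3 ← R3 + R1: [0, -1, -3, -6, 4, -3]
R4 ← R4 + (2)·R1: [0, -2, -2, -6, 4, -4]
R5 ← R5 + (4)·R1: [0, 2, -14, -18, 12, -4]
Swap R2 ↔ R3
R4 ← R4 − (2)·R2: [0, 0, 4, 6, -4, 2]
R5 ← R5 + (2)·R2: [0, 0, -20, -30, 20, -10]
R4 ← R4 + (2)·R3: [0, 0, 0, 0, 0, 0]
R5 ← R5 − (10)·R3: [0, 0, 0, 0, 0, 0]
Echelon form has 3 nonzero rows, so rank(M) = 3.
The column space has dimension equal to the rank: 3.

3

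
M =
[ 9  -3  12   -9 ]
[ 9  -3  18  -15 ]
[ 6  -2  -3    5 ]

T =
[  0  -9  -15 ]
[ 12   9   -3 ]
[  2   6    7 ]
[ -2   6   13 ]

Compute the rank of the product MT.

2

First compute MT:
[[  6, -90, -159],
 [ 30, -90, -195],
 [-40, -60, -40]]
Now row reduce the product.
R2 ← R2 − (5)·R1: [0, 360, 600]
R3 ← R3 + (20/3)·R1: [0, -660, -1100]
R3 ← R3 + (11/6)·R2: [0, 0, 0]
2 nonzero rows, so rank(MT) = 2.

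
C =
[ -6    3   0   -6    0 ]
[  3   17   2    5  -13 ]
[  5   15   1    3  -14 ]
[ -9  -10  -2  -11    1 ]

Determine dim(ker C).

Row reduce to echelon form.
R2 ← R2 + (1/2)·R1: [0, 37/2, 2, 2, -13]
R3 ← R3 + (5/6)·R1: [0, 35/2, 1, -2, -14]
R4 ← R4 − (3/2)·R1: [0, -29/2, -2, -2, 1]
R3 ← R3 − (35/37)·R2: [0, 0, -33/37, -144/37, -63/37]
R4 ← R4 + (29/37)·R2: [0, 0, -16/37, -16/37, -340/37]
R4 ← R4 − (16/33)·R3: [0, 0, 0, 16/11, -92/11]
4 nonzero rows, so rank(C) = 4.
C has 5 columns; by rank–nullity, nullity = 5 − 4 = 1.

1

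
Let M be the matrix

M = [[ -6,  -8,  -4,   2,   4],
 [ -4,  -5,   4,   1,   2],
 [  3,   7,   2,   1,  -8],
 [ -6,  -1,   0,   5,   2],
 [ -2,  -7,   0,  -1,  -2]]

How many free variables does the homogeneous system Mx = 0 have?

1

Row reduce to echelon form.
R2 ← R2 − (2/3)·R1: [0, 1/3, 20/3, -1/3, -2/3]
R3 ← R3 + (1/2)·R1: [0, 3, 0, 2, -6]
R4 ← R4 − R1: [0, 7, 4, 3, -2]
R5 ← R5 − (1/3)·R1: [0, -13/3, 4/3, -5/3, -10/3]
R3 ← R3 − (9)·R2: [0, 0, -60, 5, 0]
R4 ← R4 − (21)·R2: [0, 0, -136, 10, 12]
R5 ← R5 + (13)·R2: [0, 0, 88, -6, -12]
R4 ← R4 − (34/15)·R3: [0, 0, 0, -4/3, 12]
R5 ← R5 + (22/15)·R3: [0, 0, 0, 4/3, -12]
R5 ← R5 + R4: [0, 0, 0, 0, 0]
4 nonzero rows, so rank(M) = 4.
M has 5 columns; by rank–nullity, nullity = 5 − 4 = 1.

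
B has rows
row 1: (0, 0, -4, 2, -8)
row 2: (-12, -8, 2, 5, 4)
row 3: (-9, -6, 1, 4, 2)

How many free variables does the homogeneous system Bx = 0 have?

Row reduce to echelon form.
Swap R1 ↔ R2
R3 ← R3 − (3/4)·R1: [0, 0, -1/2, 1/4, -1]
R3 ← R3 − (1/8)·R2: [0, 0, 0, 0, 0]
2 nonzero rows, so rank(B) = 2.
B has 5 columns; by rank–nullity, nullity = 5 − 2 = 3.

3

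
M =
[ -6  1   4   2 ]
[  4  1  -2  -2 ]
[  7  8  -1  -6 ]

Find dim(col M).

2

Row reduce to echelon form.
R2 ← R2 + (2/3)·R1: [0, 5/3, 2/3, -2/3]
R3 ← R3 + (7/6)·R1: [0, 55/6, 11/3, -11/3]
R3 ← R3 − (11/2)·R2: [0, 0, 0, 0]
Echelon form has 2 nonzero rows, so rank(M) = 2.
The column space has dimension equal to the rank: 2.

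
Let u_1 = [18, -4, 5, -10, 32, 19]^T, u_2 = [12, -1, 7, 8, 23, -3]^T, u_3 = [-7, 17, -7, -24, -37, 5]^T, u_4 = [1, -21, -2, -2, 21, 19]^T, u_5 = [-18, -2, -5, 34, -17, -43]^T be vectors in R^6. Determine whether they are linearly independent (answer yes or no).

Form the matrix with these vectors as rows and row reduce.
R2 ← R2 − (2/3)·R1: [0, 5/3, 11/3, 44/3, 5/3, -47/3]
R3 ← R3 + (7/18)·R1: [0, 139/9, -91/18, -251/9, -221/9, 223/18]
R4 ← R4 − (1/18)·R1: [0, -187/9, -41/18, -13/9, 173/9, 323/18]
R5 ← R5 + R1: [0, -6, 0, 24, 15, -24]
R3 ← R3 − (139/15)·R2: [0, 0, -1171/30, -819/5, -40, 4727/30]
R4 ← R4 + (187/15)·R2: [0, 0, 1303/30, 907/5, 40, -5321/30]
R5 ← R5 + (18/5)·R2: [0, 0, 66/5, 384/5, 21, -402/5]
R4 ← R4 + (1303/1171)·R3: [0, 0, 0, -1012/1171, -5280/1171, -2387/1171]
R5 ← R5 + (396/1171)·R3: [0, 0, 0, 25068/1171, 8751/1171, -31752/1171]
R5 ← R5 + (6267/253)·R4: [0, 0, 0, 0, -2397/23, -1785/23]
5 nonzero rows, so the 5 vectors span a space of dimension 5.
Since 5 = 5, the vectors are linearly independent.

yes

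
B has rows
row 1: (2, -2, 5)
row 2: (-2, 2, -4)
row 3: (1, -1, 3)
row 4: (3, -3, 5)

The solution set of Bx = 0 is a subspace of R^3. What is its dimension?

Row reduce to echelon form.
R2 ← R2 + R1: [0, 0, 1]
R3 ← R3 − (1/2)·R1: [0, 0, 1/2]
R4 ← R4 − (3/2)·R1: [0, 0, -5/2]
R3 ← R3 − (1/2)·R2: [0, 0, 0]
R4 ← R4 + (5/2)·R2: [0, 0, 0]
2 nonzero rows, so rank(B) = 2.
B has 3 columns; by rank–nullity, nullity = 3 − 2 = 1.

1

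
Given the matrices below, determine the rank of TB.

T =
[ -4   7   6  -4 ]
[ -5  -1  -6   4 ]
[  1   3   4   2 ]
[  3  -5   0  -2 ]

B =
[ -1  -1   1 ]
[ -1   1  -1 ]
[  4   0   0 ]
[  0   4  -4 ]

2

First compute TB:
[[ 21,  -5,   5],
 [-18,  20, -20],
 [ 12,  10, -10],
 [  2, -16,  16]]
Now row reduce the product.
R2 ← R2 + (6/7)·R1: [0, 110/7, -110/7]
R3 ← R3 − (4/7)·R1: [0, 90/7, -90/7]
R4 ← R4 − (2/21)·R1: [0, -326/21, 326/21]
R3 ← R3 − (9/11)·R2: [0, 0, 0]
R4 ← R4 + (163/165)·R2: [0, 0, 0]
2 nonzero rows, so rank(TB) = 2.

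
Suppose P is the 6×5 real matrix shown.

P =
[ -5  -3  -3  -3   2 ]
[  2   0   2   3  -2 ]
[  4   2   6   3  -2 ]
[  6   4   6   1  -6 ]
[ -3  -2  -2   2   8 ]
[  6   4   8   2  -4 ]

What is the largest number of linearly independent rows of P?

4

Row reduce to echelon form.
R2 ← R2 + (2/5)·R1: [0, -6/5, 4/5, 9/5, -6/5]
R3 ← R3 + (4/5)·R1: [0, -2/5, 18/5, 3/5, -2/5]
R4 ← R4 + (6/5)·R1: [0, 2/5, 12/5, -13/5, -18/5]
R5 ← R5 − (3/5)·R1: [0, -1/5, -1/5, 19/5, 34/5]
R6 ← R6 + (6/5)·R1: [0, 2/5, 22/5, -8/5, -8/5]
R3 ← R3 − (1/3)·R2: [0, 0, 10/3, 0, 0]
R4 ← R4 + (1/3)·R2: [0, 0, 8/3, -2, -4]
R5 ← R5 − (1/6)·R2: [0, 0, -1/3, 7/2, 7]
R6 ← R6 + (1/3)·R2: [0, 0, 14/3, -1, -2]
R4 ← R4 − (4/5)·R3: [0, 0, 0, -2, -4]
R5 ← R5 + (1/10)·R3: [0, 0, 0, 7/2, 7]
R6 ← R6 − (7/5)·R3: [0, 0, 0, -1, -2]
R5 ← R5 + (7/4)·R4: [0, 0, 0, 0, 0]
R6 ← R6 − (1/2)·R4: [0, 0, 0, 0, 0]
Echelon form has 4 nonzero rows, so rank(P) = 4.
The rank gives the maximum number of linearly independent rows: 4.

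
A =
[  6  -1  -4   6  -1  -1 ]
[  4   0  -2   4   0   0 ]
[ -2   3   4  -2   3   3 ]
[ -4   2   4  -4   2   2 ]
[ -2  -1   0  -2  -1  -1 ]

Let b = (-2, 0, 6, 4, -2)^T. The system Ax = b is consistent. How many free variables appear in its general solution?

4

Row reduce the augmented matrix [A | b].
R2 ← R2 − (2/3)·R1: [0, 2/3, 2/3, 0, 2/3, 2/3, 4/3]
R3 ← R3 + (1/3)·R1: [0, 8/3, 8/3, 0, 8/3, 8/3, 16/3]
R4 ← R4 + (2/3)·R1: [0, 4/3, 4/3, 0, 4/3, 4/3, 8/3]
R5 ← R5 + (1/3)·R1: [0, -4/3, -4/3, 0, -4/3, -4/3, -8/3]
R3 ← R3 − (4)·R2: [0, 0, 0, 0, 0, 0, 0]
R4 ← R4 − (2)·R2: [0, 0, 0, 0, 0, 0, 0]
R5 ← R5 + (2)·R2: [0, 0, 0, 0, 0, 0, 0]
The echelon form has 2 nonzero rows, and every pivot lies in the first 6 columns, so rank(A) = rank([A|b]) = 2.
The system is consistent.
Free variables = (unknowns) − (rank) = 6 − 2 = 4.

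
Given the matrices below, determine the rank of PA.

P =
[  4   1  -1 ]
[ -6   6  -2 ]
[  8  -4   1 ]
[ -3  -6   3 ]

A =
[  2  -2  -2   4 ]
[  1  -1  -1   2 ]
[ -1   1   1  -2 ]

1

First compute PA:
[[ 10, -10, -10,  20],
 [ -4,   4,   4,  -8],
 [ 11, -11, -11,  22],
 [-15,  15,  15, -30]]
Now row reduce the product.
R2 ← R2 + (2/5)·R1: [0, 0, 0, 0]
R3 ← R3 − (11/10)·R1: [0, 0, 0, 0]
R4 ← R4 + (3/2)·R1: [0, 0, 0, 0]
1 nonzero row, so rank(PA) = 1.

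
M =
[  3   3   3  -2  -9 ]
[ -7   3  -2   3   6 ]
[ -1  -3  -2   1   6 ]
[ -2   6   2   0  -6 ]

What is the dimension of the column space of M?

2

Row reduce to echelon form.
R2 ← R2 + (7/3)·R1: [0, 10, 5, -5/3, -15]
R3 ← R3 + (1/3)·R1: [0, -2, -1, 1/3, 3]
R4 ← R4 + (2/3)·R1: [0, 8, 4, -4/3, -12]
R3 ← R3 + (1/5)·R2: [0, 0, 0, 0, 0]
R4 ← R4 − (4/5)·R2: [0, 0, 0, 0, 0]
Echelon form has 2 nonzero rows, so rank(M) = 2.
The column space has dimension equal to the rank: 2.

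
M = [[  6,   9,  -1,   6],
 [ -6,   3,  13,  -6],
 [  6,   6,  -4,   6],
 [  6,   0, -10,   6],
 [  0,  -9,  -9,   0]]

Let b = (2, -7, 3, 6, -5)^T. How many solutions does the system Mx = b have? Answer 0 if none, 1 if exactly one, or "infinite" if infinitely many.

Row reduce the augmented matrix [M | b].
R2 ← R2 + R1: [0, 12, 12, 0, -5]
R3 ← R3 − R1: [0, -3, -3, 0, 1]
R4 ← R4 − R1: [0, -9, -9, 0, 4]
R3 ← R3 + (1/4)·R2: [0, 0, 0, 0, -1/4]
R4 ← R4 + (3/4)·R2: [0, 0, 0, 0, 1/4]
R5 ← R5 + (3/4)·R2: [0, 0, 0, 0, -35/4]
R4 ← R4 + R3: [0, 0, 0, 0, 0]
R5 ← R5 − (35)·R3: [0, 0, 0, 0, 0]
The echelon form has 3 nonzero rows; the last pivot sits in the augmented column, so rank(M) = 2 but rank([M|b]) = 3.
Since the ranks differ, the system is inconsistent.
It has no solutions.

0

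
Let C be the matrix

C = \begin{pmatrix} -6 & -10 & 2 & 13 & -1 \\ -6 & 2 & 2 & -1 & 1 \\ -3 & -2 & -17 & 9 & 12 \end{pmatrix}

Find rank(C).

Row reduce to echelon form.
R2 ← R2 − R1: [0, 12, 0, -14, 2]
R3 ← R3 − (1/2)·R1: [0, 3, -18, 5/2, 25/2]
R3 ← R3 − (1/4)·R2: [0, 0, -18, 6, 12]
Echelon form has 3 nonzero rows, so rank(C) = 3.

3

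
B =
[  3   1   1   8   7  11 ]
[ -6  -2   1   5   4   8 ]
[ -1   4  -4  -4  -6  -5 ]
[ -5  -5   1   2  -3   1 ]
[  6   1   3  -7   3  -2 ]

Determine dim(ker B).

1

Row reduce to echelon form.
R2 ← R2 + (2)·R1: [0, 0, 3, 21, 18, 30]
R3 ← R3 + (1/3)·R1: [0, 13/3, -11/3, -4/3, -11/3, -4/3]
R4 ← R4 + (5/3)·R1: [0, -10/3, 8/3, 46/3, 26/3, 58/3]
R5 ← R5 − (2)·R1: [0, -1, 1, -23, -11, -24]
Swap R2 ↔ R3
R4 ← R4 + (10/13)·R2: [0, 0, -2/13, 186/13, 76/13, 238/13]
R5 ← R5 + (3/13)·R2: [0, 0, 2/13, -303/13, -154/13, -316/13]
R4 ← R4 + (2/39)·R3: [0, 0, 0, 200/13, 88/13, 258/13]
R5 ← R5 − (2/39)·R3: [0, 0, 0, -317/13, -166/13, -336/13]
R5 ← R5 + (317/200)·R4: [0, 0, 0, 0, -51/25, 561/100]
5 nonzero rows, so rank(B) = 5.
B has 6 columns; by rank–nullity, nullity = 6 − 5 = 1.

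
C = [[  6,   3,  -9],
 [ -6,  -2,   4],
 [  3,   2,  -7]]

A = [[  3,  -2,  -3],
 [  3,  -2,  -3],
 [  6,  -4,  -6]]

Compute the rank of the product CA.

First compute CA:
[[-27,  18,  27],
 [  0,   0,   0],
 [-27,  18,  27]]
Now row reduce the product.
R3 ← R3 − R1: [0, 0, 0]
1 nonzero row, so rank(CA) = 1.

1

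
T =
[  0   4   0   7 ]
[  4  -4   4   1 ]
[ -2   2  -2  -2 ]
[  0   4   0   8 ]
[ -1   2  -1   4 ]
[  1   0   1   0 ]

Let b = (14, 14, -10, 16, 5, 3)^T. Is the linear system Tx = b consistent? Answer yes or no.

Row reduce the augmented matrix [T | b].
Swap R1 ↔ R2
R3 ← R3 + (1/2)·R1: [0, 0, 0, -3/2, -3]
R5 ← R5 + (1/4)·R1: [0, 1, 0, 17/4, 17/2]
R6 ← R6 − (1/4)·R1: [0, 1, 0, -1/4, -1/2]
R4 ← R4 − R2: [0, 0, 0, 1, 2]
R5 ← R5 − (1/4)·R2: [0, 0, 0, 5/2, 5]
R6 ← R6 − (1/4)·R2: [0, 0, 0, -2, -4]
R4 ← R4 + (2/3)·R3: [0, 0, 0, 0, 0]
R5 ← R5 + (5/3)·R3: [0, 0, 0, 0, 0]
R6 ← R6 − (4/3)·R3: [0, 0, 0, 0, 0]
The echelon form has 3 nonzero rows, and every pivot lies in the first 4 columns, so rank(T) = rank([T|b]) = 3.
The system is consistent.

yes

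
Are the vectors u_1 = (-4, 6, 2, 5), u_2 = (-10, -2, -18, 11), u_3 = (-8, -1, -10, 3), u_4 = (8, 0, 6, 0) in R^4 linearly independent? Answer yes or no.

Form the matrix with these vectors as rows and row reduce.
R2 ← R2 − (5/2)·R1: [0, -17, -23, -3/2]
R3 ← R3 − (2)·R1: [0, -13, -14, -7]
R4 ← R4 + (2)·R1: [0, 12, 10, 10]
R3 ← R3 − (13/17)·R2: [0, 0, 61/17, -199/34]
R4 ← R4 + (12/17)·R2: [0, 0, -106/17, 152/17]
R4 ← R4 + (106/61)·R3: [0, 0, 0, -75/61]
4 nonzero rows, so the 4 vectors span a space of dimension 4.
Since 4 = 4, the vectors are linearly independent.

yes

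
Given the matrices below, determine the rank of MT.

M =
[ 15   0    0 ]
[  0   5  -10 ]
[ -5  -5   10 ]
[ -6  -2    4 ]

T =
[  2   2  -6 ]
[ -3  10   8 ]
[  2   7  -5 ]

2

First compute MT:
[[ 30,  30, -90],
 [-35, -20,  90],
 [ 25,  10, -60],
 [  2,  -4,   0]]
Now row reduce the product.
R2 ← R2 + (7/6)·R1: [0, 15, -15]
R3 ← R3 − (5/6)·R1: [0, -15, 15]
R4 ← R4 − (1/15)·R1: [0, -6, 6]
R3 ← R3 + R2: [0, 0, 0]
R4 ← R4 + (2/5)·R2: [0, 0, 0]
2 nonzero rows, so rank(MT) = 2.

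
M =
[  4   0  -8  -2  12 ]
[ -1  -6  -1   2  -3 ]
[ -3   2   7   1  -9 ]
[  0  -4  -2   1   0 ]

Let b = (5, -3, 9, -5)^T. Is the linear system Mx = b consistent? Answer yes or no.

Row reduce the augmented matrix [M | b].
R2 ← R2 + (1/4)·R1: [0, -6, -3, 3/2, 0, -7/4]
R3 ← R3 + (3/4)·R1: [0, 2, 1, -1/2, 0, 51/4]
R3 ← R3 + (1/3)·R2: [0, 0, 0, 0, 0, 73/6]
R4 ← R4 − (2/3)·R2: [0, 0, 0, 0, 0, -23/6]
R4 ← R4 + (23/73)·R3: [0, 0, 0, 0, 0, 0]
The echelon form has 3 nonzero rows; the last pivot sits in the augmented column, so rank(M) = 2 but rank([M|b]) = 3.
Since the ranks differ, the system is inconsistent.

no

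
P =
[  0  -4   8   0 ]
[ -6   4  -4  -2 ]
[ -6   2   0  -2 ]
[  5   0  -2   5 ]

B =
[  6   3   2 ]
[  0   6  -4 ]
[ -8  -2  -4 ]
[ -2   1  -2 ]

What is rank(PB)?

2

First compute PB:
[[-64, -40, -16],
 [  0,  12,  -8],
 [-32,  -8, -16],
 [ 36,  24,   8]]
Now row reduce the product.
R3 ← R3 − (1/2)·R1: [0, 12, -8]
R4 ← R4 + (9/16)·R1: [0, 3/2, -1]
R3 ← R3 − R2: [0, 0, 0]
R4 ← R4 − (1/8)·R2: [0, 0, 0]
2 nonzero rows, so rank(PB) = 2.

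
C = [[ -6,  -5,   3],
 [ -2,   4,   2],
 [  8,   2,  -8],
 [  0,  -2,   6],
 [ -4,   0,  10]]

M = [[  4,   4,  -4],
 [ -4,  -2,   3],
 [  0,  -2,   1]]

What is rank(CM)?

First compute CM:
[[ -4, -20,  12],
 [-24, -20,  22],
 [ 24,  44, -34],
 [  8,  -8,   0],
 [-16, -36,  26]]
Now row reduce the product.
R2 ← R2 − (6)·R1: [0, 100, -50]
R3 ← R3 + (6)·R1: [0, -76, 38]
R4 ← R4 + (2)·R1: [0, -48, 24]
R5 ← R5 − (4)·R1: [0, 44, -22]
R3 ← R3 + (19/25)·R2: [0, 0, 0]
R4 ← R4 + (12/25)·R2: [0, 0, 0]
R5 ← R5 − (11/25)·R2: [0, 0, 0]
2 nonzero rows, so rank(CM) = 2.

2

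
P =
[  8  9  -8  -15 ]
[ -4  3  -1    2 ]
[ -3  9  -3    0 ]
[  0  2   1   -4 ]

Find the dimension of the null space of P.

Row reduce to echelon form.
R2 ← R2 + (1/2)·R1: [0, 15/2, -5, -11/2]
R3 ← R3 + (3/8)·R1: [0, 99/8, -6, -45/8]
R3 ← R3 − (33/20)·R2: [0, 0, 9/4, 69/20]
R4 ← R4 − (4/15)·R2: [0, 0, 7/3, -38/15]
R4 ← R4 − (28/27)·R3: [0, 0, 0, -55/9]
4 nonzero rows, so rank(P) = 4.
P has 4 columns; by rank–nullity, nullity = 4 − 4 = 0.

0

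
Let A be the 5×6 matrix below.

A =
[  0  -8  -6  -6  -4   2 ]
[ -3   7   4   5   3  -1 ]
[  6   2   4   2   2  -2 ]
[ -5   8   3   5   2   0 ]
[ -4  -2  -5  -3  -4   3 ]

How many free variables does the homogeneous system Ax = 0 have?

3

Row reduce to echelon form.
Swap R1 ↔ R2
R3 ← R3 + (2)·R1: [0, 16, 12, 12, 8, -4]
R4 ← R4 − (5/3)·R1: [0, -11/3, -11/3, -10/3, -3, 5/3]
R5 ← R5 − (4/3)·R1: [0, -34/3, -31/3, -29/3, -8, 13/3]
R3 ← R3 + (2)·R2: [0, 0, 0, 0, 0, 0]
R4 ← R4 − (11/24)·R2: [0, 0, -11/12, -7/12, -7/6, 3/4]
R5 ← R5 − (17/12)·R2: [0, 0, -11/6, -7/6, -7/3, 3/2]
Swap R3 ↔ R4
R5 ← R5 − (2)·R3: [0, 0, 0, 0, 0, 0]
3 nonzero rows, so rank(A) = 3.
A has 6 columns; by rank–nullity, nullity = 6 − 3 = 3.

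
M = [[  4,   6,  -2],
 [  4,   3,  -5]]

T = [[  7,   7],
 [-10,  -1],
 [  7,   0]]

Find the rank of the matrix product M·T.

2

First compute MT:
[[-46,  22],
 [-37,  25]]
Now row reduce the product.
R2 ← R2 − (37/46)·R1: [0, 168/23]
2 nonzero rows, so rank(MT) = 2.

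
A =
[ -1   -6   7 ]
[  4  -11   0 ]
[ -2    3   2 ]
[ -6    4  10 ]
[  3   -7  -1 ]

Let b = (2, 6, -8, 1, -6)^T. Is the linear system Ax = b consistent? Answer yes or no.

Row reduce the augmented matrix [A | b].
R2 ← R2 + (4)·R1: [0, -35, 28, 14]
R3 ← R3 − (2)·R1: [0, 15, -12, -12]
R4 ← R4 − (6)·R1: [0, 40, -32, -11]
R5 ← R5 + (3)·R1: [0, -25, 20, 0]
R3 ← R3 + (3/7)·R2: [0, 0, 0, -6]
R4 ← R4 + (8/7)·R2: [0, 0, 0, 5]
R5 ← R5 − (5/7)·R2: [0, 0, 0, -10]
R4 ← R4 + (5/6)·R3: [0, 0, 0, 0]
R5 ← R5 − (5/3)·R3: [0, 0, 0, 0]
The echelon form has 3 nonzero rows; the last pivot sits in the augmented column, so rank(A) = 2 but rank([A|b]) = 3.
Since the ranks differ, the system is inconsistent.

no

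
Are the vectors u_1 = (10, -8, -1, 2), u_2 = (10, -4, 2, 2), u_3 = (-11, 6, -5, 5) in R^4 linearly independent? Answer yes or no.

Form the matrix with these vectors as rows and row reduce.
R2 ← R2 − R1: [0, 4, 3, 0]
R3 ← R3 + (11/10)·R1: [0, -14/5, -61/10, 36/5]
R3 ← R3 + (7/10)·R2: [0, 0, -4, 36/5]
3 nonzero rows, so the 3 vectors span a space of dimension 3.
Since 3 = 3, the vectors are linearly independent.

yes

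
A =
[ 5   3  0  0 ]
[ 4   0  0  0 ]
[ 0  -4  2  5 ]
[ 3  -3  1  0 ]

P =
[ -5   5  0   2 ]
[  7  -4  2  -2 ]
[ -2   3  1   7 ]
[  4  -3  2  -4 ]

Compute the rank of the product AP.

4

First compute AP:
[[ -4,  13,   6,   4],
 [-20,  20,   0,   8],
 [-12,   7,   4,   2],
 [-38,  30,  -5,  19]]
Now row reduce the product.
R2 ← R2 − (5)·R1: [0, -45, -30, -12]
R3 ← R3 − (3)·R1: [0, -32, -14, -10]
R4 ← R4 − (19/2)·R1: [0, -187/2, -62, -19]
R3 ← R3 − (32/45)·R2: [0, 0, 22/3, -22/15]
R4 ← R4 − (187/90)·R2: [0, 0, 1/3, 89/15]
R4 ← R4 − (1/22)·R3: [0, 0, 0, 6]
4 nonzero rows, so rank(AP) = 4.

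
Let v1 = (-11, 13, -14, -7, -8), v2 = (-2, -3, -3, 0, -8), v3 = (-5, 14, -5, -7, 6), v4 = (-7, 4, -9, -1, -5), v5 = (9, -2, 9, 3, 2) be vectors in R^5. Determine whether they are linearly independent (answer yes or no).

Form the matrix with these vectors as rows and row reduce.
R2 ← R2 − (2/11)·R1: [0, -59/11, -5/11, 14/11, -72/11]
R3 ← R3 − (5/11)·R1: [0, 89/11, 15/11, -42/11, 106/11]
R4 ← R4 − (7/11)·R1: [0, -47/11, -1/11, 38/11, 1/11]
R5 ← R5 + (9/11)·R1: [0, 95/11, -27/11, -30/11, -50/11]
R3 ← R3 + (89/59)·R2: [0, 0, 40/59, -112/59, -14/59]
R4 ← R4 − (47/59)·R2: [0, 0, 16/59, 144/59, 313/59]
R5 ← R5 + (95/59)·R2: [0, 0, -188/59, -40/59, -890/59]
R4 ← R4 − (2/5)·R3: [0, 0, 0, 16/5, 27/5]
R5 ← R5 + (47/10)·R3: [0, 0, 0, -48/5, -81/5]
R5 ← R5 + (3)·R4: [0, 0, 0, 0, 0]
4 nonzero rows, so the 5 vectors span a space of dimension 4.
Since 4 < 5, the vectors are linearly dependent.

no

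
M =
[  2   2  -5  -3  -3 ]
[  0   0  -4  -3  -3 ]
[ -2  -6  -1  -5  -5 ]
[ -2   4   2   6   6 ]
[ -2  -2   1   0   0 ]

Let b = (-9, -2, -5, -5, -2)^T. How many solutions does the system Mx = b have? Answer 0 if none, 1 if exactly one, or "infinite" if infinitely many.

0

Row reduce the augmented matrix [M | b].
R3 ← R3 + R1: [0, -4, -6, -8, -8, -14]
R4 ← R4 + R1: [0, 6, -3, 3, 3, -14]
R5 ← R5 + R1: [0, 0, -4, -3, -3, -11]
Swap R2 ↔ R3
R4 ← R4 + (3/2)·R2: [0, 0, -12, -9, -9, -35]
R4 ← R4 − (3)·R3: [0, 0, 0, 0, 0, -29]
R5 ← R5 − R3: [0, 0, 0, 0, 0, -9]
R5 ← R5 − (9/29)·R4: [0, 0, 0, 0, 0, 0]
The echelon form has 4 nonzero rows; the last pivot sits in the augmented column, so rank(M) = 3 but rank([M|b]) = 4.
Since the ranks differ, the system is inconsistent.
It has no solutions.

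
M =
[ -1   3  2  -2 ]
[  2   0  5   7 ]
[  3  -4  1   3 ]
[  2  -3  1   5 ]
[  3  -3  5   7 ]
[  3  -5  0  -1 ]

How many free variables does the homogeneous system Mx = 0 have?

0

Row reduce to echelon form.
R2 ← R2 + (2)·R1: [0, 6, 9, 3]
R3 ← R3 + (3)·R1: [0, 5, 7, -3]
R4 ← R4 + (2)·R1: [0, 3, 5, 1]
R5 ← R5 + (3)·R1: [0, 6, 11, 1]
R6 ← R6 + (3)·R1: [0, 4, 6, -7]
R3 ← R3 − (5/6)·R2: [0, 0, -1/2, -11/2]
R4 ← R4 − (1/2)·R2: [0, 0, 1/2, -1/2]
R5 ← R5 − R2: [0, 0, 2, -2]
R6 ← R6 − (2/3)·R2: [0, 0, 0, -9]
R4 ← R4 + R3: [0, 0, 0, -6]
R5 ← R5 + (4)·R3: [0, 0, 0, -24]
R5 ← R5 − (4)·R4: [0, 0, 0, 0]
R6 ← R6 − (3/2)·R4: [0, 0, 0, 0]
4 nonzero rows, so rank(M) = 4.
M has 4 columns; by rank–nullity, nullity = 4 − 4 = 0.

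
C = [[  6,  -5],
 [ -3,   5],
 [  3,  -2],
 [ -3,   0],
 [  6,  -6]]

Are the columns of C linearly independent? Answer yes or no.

Row reduce C to echelon form.
R2 ← R2 + (1/2)·R1: [0, 5/2]
R3 ← R3 − (1/2)·R1: [0, 1/2]
R4 ← R4 + (1/2)·R1: [0, -5/2]
R5 ← R5 − R1: [0, -1]
R3 ← R3 − (1/5)·R2: [0, 0]
R4 ← R4 + R2: [0, 0]
R5 ← R5 + (2/5)·R2: [0, 0]
2 pivots among 2 columns.
Every column is a pivot column, so the columns are linearly independent.

yes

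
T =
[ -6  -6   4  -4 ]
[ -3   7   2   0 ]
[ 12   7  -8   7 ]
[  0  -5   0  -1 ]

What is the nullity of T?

Row reduce to echelon form.
R2 ← R2 − (1/2)·R1: [0, 10, 0, 2]
R3 ← R3 + (2)·R1: [0, -5, 0, -1]
R3 ← R3 + (1/2)·R2: [0, 0, 0, 0]
R4 ← R4 + (1/2)·R2: [0, 0, 0, 0]
2 nonzero rows, so rank(T) = 2.
T has 4 columns; by rank–nullity, nullity = 4 − 2 = 2.

2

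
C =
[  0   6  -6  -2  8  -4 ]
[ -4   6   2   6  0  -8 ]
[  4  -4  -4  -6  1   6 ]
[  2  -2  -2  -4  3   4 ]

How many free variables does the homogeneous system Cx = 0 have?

3

Row reduce to echelon form.
Swap R1 ↔ R2
R3 ← R3 + R1: [0, 2, -2, 0, 1, -2]
R4 ← R4 + (1/2)·R1: [0, 1, -1, -1, 3, 0]
R3 ← R3 − (1/3)·R2: [0, 0, 0, 2/3, -5/3, -2/3]
R4 ← R4 − (1/6)·R2: [0, 0, 0, -2/3, 5/3, 2/3]
R4 ← R4 + R3: [0, 0, 0, 0, 0, 0]
3 nonzero rows, so rank(C) = 3.
C has 6 columns; by rank–nullity, nullity = 6 − 3 = 3.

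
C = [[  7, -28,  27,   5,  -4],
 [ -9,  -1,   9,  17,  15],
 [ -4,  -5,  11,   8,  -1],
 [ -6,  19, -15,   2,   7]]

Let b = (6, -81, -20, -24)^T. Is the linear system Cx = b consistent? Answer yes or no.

Row reduce the augmented matrix [C | b].
R2 ← R2 + (9/7)·R1: [0, -37, 306/7, 164/7, 69/7, -513/7]
R3 ← R3 + (4/7)·R1: [0, -21, 185/7, 76/7, -23/7, -116/7]
R4 ← R4 + (6/7)·R1: [0, -5, 57/7, 44/7, 25/7, -132/7]
R3 ← R3 − (21/37)·R2: [0, 0, 419/259, -632/259, -2300/259, 6481/259]
R4 ← R4 − (5/37)·R2: [0, 0, 579/259, 808/259, 580/259, -2319/259]
R4 ← R4 − (579/419)·R3: [0, 0, 0, 2720/419, 6080/419, -18240/419]
The echelon form has 4 nonzero rows, and every pivot lies in the first 5 columns, so rank(C) = rank([C|b]) = 4.
The system is consistent.

yes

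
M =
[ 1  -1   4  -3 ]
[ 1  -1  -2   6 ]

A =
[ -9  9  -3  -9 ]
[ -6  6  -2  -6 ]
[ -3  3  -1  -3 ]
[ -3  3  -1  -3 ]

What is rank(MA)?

First compute MA:
[[ -6,   6,  -2,  -6],
 [-15,  15,  -5, -15]]
Now row reduce the product.
R2 ← R2 − (5/2)·R1: [0, 0, 0, 0]
1 nonzero row, so rank(MA) = 1.

1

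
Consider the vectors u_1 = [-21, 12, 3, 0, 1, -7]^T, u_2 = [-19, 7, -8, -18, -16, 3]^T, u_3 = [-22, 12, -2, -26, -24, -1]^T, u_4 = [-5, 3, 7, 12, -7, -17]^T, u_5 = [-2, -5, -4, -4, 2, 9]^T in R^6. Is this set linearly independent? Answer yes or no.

Form the matrix with these vectors as rows and row reduce.
R2 ← R2 − (19/21)·R1: [0, -27/7, -75/7, -18, -355/21, 28/3]
R3 ← R3 − (22/21)·R1: [0, -4/7, -36/7, -26, -526/21, 19/3]
R4 ← R4 − (5/21)·R1: [0, 1/7, 44/7, 12, -152/21, -46/3]
R5 ← R5 − (2/21)·R1: [0, -43/7, -30/7, -4, 40/21, 29/3]
R3 ← R3 − (4/27)·R2: [0, 0, -32/9, -70/3, -1826/81, 401/81]
R4 ← R4 + (1/27)·R2: [0, 0, 53/9, 34/3, -637/81, -1214/81]
R5 ← R5 − (43/27)·R2: [0, 0, 115/9, 74/3, 2335/81, -421/81]
R4 ← R4 + (53/32)·R3: [0, 0, 0, -437/16, -6509/144, -1955/288]
R5 ← R5 + (115/32)·R3: [0, 0, 0, -947/16, -835/16, 403/32]
R5 ← R5 − (947/437)·R4: [0, 0, 0, 0, 7826/171, 4669/171]
5 nonzero rows, so the 5 vectors span a space of dimension 5.
Since 5 = 5, the vectors are linearly independent.

yes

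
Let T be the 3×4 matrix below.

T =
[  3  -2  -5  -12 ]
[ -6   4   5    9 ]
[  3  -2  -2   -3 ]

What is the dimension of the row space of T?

Row reduce to echelon form.
R2 ← R2 + (2)·R1: [0, 0, -5, -15]
R3 ← R3 − R1: [0, 0, 3, 9]
R3 ← R3 + (3/5)·R2: [0, 0, 0, 0]
Echelon form has 2 nonzero rows, so rank(T) = 2.
The row space has dimension equal to the rank: 2.

2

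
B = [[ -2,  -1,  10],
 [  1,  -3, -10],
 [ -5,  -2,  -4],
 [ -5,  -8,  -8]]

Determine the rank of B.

3

Row reduce to echelon form.
R2 ← R2 + (1/2)·R1: [0, -7/2, -5]
R3 ← R3 − (5/2)·R1: [0, 1/2, -29]
R4 ← R4 − (5/2)·R1: [0, -11/2, -33]
R3 ← R3 + (1/7)·R2: [0, 0, -208/7]
R4 ← R4 − (11/7)·R2: [0, 0, -176/7]
R4 ← R4 − (11/13)·R3: [0, 0, 0]
Echelon form has 3 nonzero rows, so rank(B) = 3.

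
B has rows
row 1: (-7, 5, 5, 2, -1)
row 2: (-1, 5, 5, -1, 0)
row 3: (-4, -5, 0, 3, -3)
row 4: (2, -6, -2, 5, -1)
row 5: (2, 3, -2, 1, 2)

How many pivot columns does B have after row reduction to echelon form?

5

Row reduce to echelon form.
R2 ← R2 − (1/7)·R1: [0, 30/7, 30/7, -9/7, 1/7]
R3 ← R3 − (4/7)·R1: [0, -55/7, -20/7, 13/7, -17/7]
R4 ← R4 + (2/7)·R1: [0, -32/7, -4/7, 39/7, -9/7]
R5 ← R5 + (2/7)·R1: [0, 31/7, -4/7, 11/7, 12/7]
R3 ← R3 + (11/6)·R2: [0, 0, 5, -1/2, -13/6]
R4 ← R4 + (16/15)·R2: [0, 0, 4, 21/5, -17/15]
R5 ← R5 − (31/30)·R2: [0, 0, -5, 29/10, 47/30]
R4 ← R4 − (4/5)·R3: [0, 0, 0, 23/5, 3/5]
R5 ← R5 + R3: [0, 0, 0, 12/5, -3/5]
R5 ← R5 − (12/23)·R4: [0, 0, 0, 0, -21/23]
Echelon form has 5 nonzero rows, so rank(B) = 5.
Each nonzero row contributes one pivot column: 5 pivot columns.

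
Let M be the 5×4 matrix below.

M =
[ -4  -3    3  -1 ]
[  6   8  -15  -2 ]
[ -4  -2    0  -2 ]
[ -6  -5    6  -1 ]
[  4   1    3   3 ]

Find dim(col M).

Row reduce to echelon form.
R2 ← R2 + (3/2)·R1: [0, 7/2, -21/2, -7/2]
R3 ← R3 − R1: [0, 1, -3, -1]
R4 ← R4 − (3/2)·R1: [0, -1/2, 3/2, 1/2]
R5 ← R5 + R1: [0, -2, 6, 2]
R3 ← R3 − (2/7)·R2: [0, 0, 0, 0]
R4 ← R4 + (1/7)·R2: [0, 0, 0, 0]
R5 ← R5 + (4/7)·R2: [0, 0, 0, 0]
Echelon form has 2 nonzero rows, so rank(M) = 2.
The column space has dimension equal to the rank: 2.

2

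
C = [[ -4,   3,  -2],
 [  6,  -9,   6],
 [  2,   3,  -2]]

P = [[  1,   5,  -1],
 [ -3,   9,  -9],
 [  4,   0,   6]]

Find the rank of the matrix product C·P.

2

First compute CP:
[[-21,   7, -35],
 [ 57, -51, 111],
 [-15,  37, -41]]
Now row reduce the product.
R2 ← R2 + (19/7)·R1: [0, -32, 16]
R3 ← R3 − (5/7)·R1: [0, 32, -16]
R3 ← R3 + R2: [0, 0, 0]
2 nonzero rows, so rank(CP) = 2.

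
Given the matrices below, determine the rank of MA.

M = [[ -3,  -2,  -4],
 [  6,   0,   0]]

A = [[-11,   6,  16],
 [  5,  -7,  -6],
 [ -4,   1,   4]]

First compute MA:
[[ 39,  -8, -52],
 [-66,  36,  96]]
Now row reduce the product.
R2 ← R2 + (22/13)·R1: [0, 292/13, 8]
2 nonzero rows, so rank(MA) = 2.

2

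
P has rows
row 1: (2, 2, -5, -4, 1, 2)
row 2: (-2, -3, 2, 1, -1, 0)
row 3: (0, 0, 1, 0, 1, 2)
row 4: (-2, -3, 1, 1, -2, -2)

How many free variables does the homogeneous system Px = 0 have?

Row reduce to echelon form.
R2 ← R2 + R1: [0, -1, -3, -3, 0, 2]
R4 ← R4 + R1: [0, -1, -4, -3, -1, 0]
R4 ← R4 − R2: [0, 0, -1, 0, -1, -2]
R4 ← R4 + R3: [0, 0, 0, 0, 0, 0]
3 nonzero rows, so rank(P) = 3.
P has 6 columns; by rank–nullity, nullity = 6 − 3 = 3.

3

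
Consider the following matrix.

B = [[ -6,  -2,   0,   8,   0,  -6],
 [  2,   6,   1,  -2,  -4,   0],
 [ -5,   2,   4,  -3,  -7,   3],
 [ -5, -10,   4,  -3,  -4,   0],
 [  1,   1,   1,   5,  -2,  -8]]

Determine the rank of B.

Row reduce to echelon form.
R2 ← R2 + (1/3)·R1: [0, 16/3, 1, 2/3, -4, -2]
R3 ← R3 − (5/6)·R1: [0, 11/3, 4, -29/3, -7, 8]
R4 ← R4 − (5/6)·R1: [0, -25/3, 4, -29/3, -4, 5]
R5 ← R5 + (1/6)·R1: [0, 2/3, 1, 19/3, -2, -9]
R3 ← R3 − (11/16)·R2: [0, 0, 53/16, -81/8, -17/4, 75/8]
R4 ← R4 + (25/16)·R2: [0, 0, 89/16, -69/8, -41/4, 15/8]
R5 ← R5 − (1/8)·R2: [0, 0, 7/8, 25/4, -3/2, -35/4]
R4 ← R4 − (89/53)·R3: [0, 0, 0, 444/53, -165/53, -735/53]
R5 ← R5 − (14/53)·R3: [0, 0, 0, 473/53, -20/53, -595/53]
R5 ← R5 − (473/444)·R4: [0, 0, 0, 0, 435/148, 525/148]
Echelon form has 5 nonzero rows, so rank(B) = 5.

5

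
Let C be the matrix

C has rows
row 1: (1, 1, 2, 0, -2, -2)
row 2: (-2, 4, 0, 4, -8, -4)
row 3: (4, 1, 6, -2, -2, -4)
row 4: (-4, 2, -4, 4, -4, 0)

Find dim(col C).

2

Row reduce to echelon form.
R2 ← R2 + (2)·R1: [0, 6, 4, 4, -12, -8]
R3 ← R3 − (4)·R1: [0, -3, -2, -2, 6, 4]
R4 ← R4 + (4)·R1: [0, 6, 4, 4, -12, -8]
R3 ← R3 + (1/2)·R2: [0, 0, 0, 0, 0, 0]
R4 ← R4 − R2: [0, 0, 0, 0, 0, 0]
Echelon form has 2 nonzero rows, so rank(C) = 2.
The column space has dimension equal to the rank: 2.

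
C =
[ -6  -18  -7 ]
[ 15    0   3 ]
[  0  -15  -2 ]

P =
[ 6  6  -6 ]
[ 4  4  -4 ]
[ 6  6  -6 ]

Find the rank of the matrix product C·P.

1

First compute CP:
[[-150, -150, 150],
 [108, 108, -108],
 [-72, -72,  72]]
Now row reduce the product.
R2 ← R2 + (18/25)·R1: [0, 0, 0]
R3 ← R3 − (12/25)·R1: [0, 0, 0]
1 nonzero row, so rank(CP) = 1.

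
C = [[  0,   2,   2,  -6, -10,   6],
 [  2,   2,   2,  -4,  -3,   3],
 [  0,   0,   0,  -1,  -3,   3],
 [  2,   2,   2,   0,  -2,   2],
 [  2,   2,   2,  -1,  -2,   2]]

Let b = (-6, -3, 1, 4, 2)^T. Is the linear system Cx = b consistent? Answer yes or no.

yes

Row reduce the augmented matrix [C | b].
Swap R1 ↔ R2
R4 ← R4 − R1: [0, 0, 0, 4, 1, -1, 7]
R5 ← R5 − R1: [0, 0, 0, 3, 1, -1, 5]
R4 ← R4 + (4)·R3: [0, 0, 0, 0, -11, 11, 11]
R5 ← R5 + (3)·R3: [0, 0, 0, 0, -8, 8, 8]
R5 ← R5 − (8/11)·R4: [0, 0, 0, 0, 0, 0, 0]
The echelon form has 4 nonzero rows, and every pivot lies in the first 6 columns, so rank(C) = rank([C|b]) = 4.
The system is consistent.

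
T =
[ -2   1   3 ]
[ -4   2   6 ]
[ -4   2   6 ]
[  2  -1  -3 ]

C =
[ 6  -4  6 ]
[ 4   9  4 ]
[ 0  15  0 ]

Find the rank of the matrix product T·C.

1

First compute TC:
[[ -8,  62,  -8],
 [-16, 124, -16],
 [-16, 124, -16],
 [  8, -62,   8]]
Now row reduce the product.
R2 ← R2 − (2)·R1: [0, 0, 0]
R3 ← R3 − (2)·R1: [0, 0, 0]
R4 ← R4 + R1: [0, 0, 0]
1 nonzero row, so rank(TC) = 1.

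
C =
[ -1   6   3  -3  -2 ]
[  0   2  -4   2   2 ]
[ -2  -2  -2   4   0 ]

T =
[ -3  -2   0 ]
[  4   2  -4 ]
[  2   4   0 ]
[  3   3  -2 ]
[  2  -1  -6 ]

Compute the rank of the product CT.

First compute CT:
[[ 20,  19,  -6],
 [ 10,  -8, -24],
 [  6,   4,   0]]
Now row reduce the product.
R2 ← R2 − (1/2)·R1: [0, -35/2, -21]
R3 ← R3 − (3/10)·R1: [0, -17/10, 9/5]
R3 ← R3 − (17/175)·R2: [0, 0, 96/25]
3 nonzero rows, so rank(CT) = 3.

3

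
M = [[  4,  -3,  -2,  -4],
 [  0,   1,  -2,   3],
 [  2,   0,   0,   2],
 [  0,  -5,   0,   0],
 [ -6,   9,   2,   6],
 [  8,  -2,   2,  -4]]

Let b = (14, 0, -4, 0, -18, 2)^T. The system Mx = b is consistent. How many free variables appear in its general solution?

0

Row reduce the augmented matrix [M | b].
R3 ← R3 − (1/2)·R1: [0, 3/2, 1, 4, -11]
R5 ← R5 + (3/2)·R1: [0, 9/2, -1, 0, 3]
R6 ← R6 − (2)·R1: [0, 4, 6, 4, -26]
R3 ← R3 − (3/2)·R2: [0, 0, 4, -1/2, -11]
R4 ← R4 + (5)·R2: [0, 0, -10, 15, 0]
R5 ← R5 − (9/2)·R2: [0, 0, 8, -27/2, 3]
R6 ← R6 − (4)·R2: [0, 0, 14, -8, -26]
R4 ← R4 + (5/2)·R3: [0, 0, 0, 55/4, -55/2]
R5 ← R5 − (2)·R3: [0, 0, 0, -25/2, 25]
R6 ← R6 − (7/2)·R3: [0, 0, 0, -25/4, 25/2]
R5 ← R5 + (10/11)·R4: [0, 0, 0, 0, 0]
R6 ← R6 + (5/11)·R4: [0, 0, 0, 0, 0]
The echelon form has 4 nonzero rows, and every pivot lies in the first 4 columns, so rank(M) = rank([M|b]) = 4.
The system is consistent.
Free variables = (unknowns) − (rank) = 4 − 4 = 0.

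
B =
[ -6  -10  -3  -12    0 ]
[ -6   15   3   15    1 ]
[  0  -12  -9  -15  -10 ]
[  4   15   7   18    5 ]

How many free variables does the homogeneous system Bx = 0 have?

Row reduce to echelon form.
R2 ← R2 − R1: [0, 25, 6, 27, 1]
R4 ← R4 + (2/3)·R1: [0, 25/3, 5, 10, 5]
R3 ← R3 + (12/25)·R2: [0, 0, -153/25, -51/25, -238/25]
R4 ← R4 − (1/3)·R2: [0, 0, 3, 1, 14/3]
R4 ← R4 + (25/51)·R3: [0, 0, 0, 0, 0]
3 nonzero rows, so rank(B) = 3.
B has 5 columns; by rank–nullity, nullity = 5 − 3 = 2.

2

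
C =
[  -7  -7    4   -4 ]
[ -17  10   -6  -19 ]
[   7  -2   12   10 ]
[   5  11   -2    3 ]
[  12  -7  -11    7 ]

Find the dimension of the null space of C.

Row reduce to echelon form.
R2 ← R2 − (17/7)·R1: [0, 27, -110/7, -65/7]
R3 ← R3 + R1: [0, -9, 16, 6]
R4 ← R4 + (5/7)·R1: [0, 6, 6/7, 1/7]
R5 ← R5 + (12/7)·R1: [0, -19, -29/7, 1/7]
R3 ← R3 + (1/3)·R2: [0, 0, 226/21, 61/21]
R4 ← R4 − (2/9)·R2: [0, 0, 274/63, 139/63]
R5 ← R5 + (19/27)·R2: [0, 0, -2873/189, -1208/189]
R4 ← R4 − (137/339)·R3: [0, 0, 0, 350/339]
R5 ← R5 + (2873/2034)·R3: [0, 0, 0, -4655/2034]
R5 ← R5 + (133/60)·R4: [0, 0, 0, 0]
4 nonzero rows, so rank(C) = 4.
C has 4 columns; by rank–nullity, nullity = 4 − 4 = 0.

0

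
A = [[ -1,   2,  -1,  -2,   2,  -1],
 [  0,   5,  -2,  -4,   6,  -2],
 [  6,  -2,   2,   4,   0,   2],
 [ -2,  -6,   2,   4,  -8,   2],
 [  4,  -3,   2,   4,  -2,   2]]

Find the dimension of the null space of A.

4

Row reduce to echelon form.
R3 ← R3 + (6)·R1: [0, 10, -4, -8, 12, -4]
R4 ← R4 − (2)·R1: [0, -10, 4, 8, -12, 4]
R5 ← R5 + (4)·R1: [0, 5, -2, -4, 6, -2]
R3 ← R3 − (2)·R2: [0, 0, 0, 0, 0, 0]
R4 ← R4 + (2)·R2: [0, 0, 0, 0, 0, 0]
R5 ← R5 − R2: [0, 0, 0, 0, 0, 0]
2 nonzero rows, so rank(A) = 2.
A has 6 columns; by rank–nullity, nullity = 6 − 2 = 4.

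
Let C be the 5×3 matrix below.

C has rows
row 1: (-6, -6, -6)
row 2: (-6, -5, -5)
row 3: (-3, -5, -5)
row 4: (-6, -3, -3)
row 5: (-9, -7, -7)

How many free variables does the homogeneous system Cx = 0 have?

1

Row reduce to echelon form.
R2 ← R2 − R1: [0, 1, 1]
R3 ← R3 − (1/2)·R1: [0, -2, -2]
R4 ← R4 − R1: [0, 3, 3]
R5 ← R5 − (3/2)·R1: [0, 2, 2]
R3 ← R3 + (2)·R2: [0, 0, 0]
R4 ← R4 − (3)·R2: [0, 0, 0]
R5 ← R5 − (2)·R2: [0, 0, 0]
2 nonzero rows, so rank(C) = 2.
C has 3 columns; by rank–nullity, nullity = 3 − 2 = 1.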